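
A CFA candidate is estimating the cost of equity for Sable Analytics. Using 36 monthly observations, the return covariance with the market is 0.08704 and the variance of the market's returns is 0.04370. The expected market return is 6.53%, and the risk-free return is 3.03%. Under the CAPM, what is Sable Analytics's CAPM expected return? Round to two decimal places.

10.00%

β = Cov(R_i, R_m) / Var(R_m) = 0.08704 / 0.04370 = 1.9918
MRP = 6.53% − 3.03% = 3.50%
E(R) = R_f + β × MRP = 3.03% + 1.9918 × 3.50% = 10.00%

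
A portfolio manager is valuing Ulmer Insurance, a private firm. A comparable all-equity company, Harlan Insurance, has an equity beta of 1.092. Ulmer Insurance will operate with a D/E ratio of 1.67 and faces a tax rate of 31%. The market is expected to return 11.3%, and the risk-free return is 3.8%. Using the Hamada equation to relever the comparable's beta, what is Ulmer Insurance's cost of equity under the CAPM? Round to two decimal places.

21.43%

β_L = β_U × [1 + (1 − t)(D/E)] = 1.092 × [1 + (1 − 0.31) × 1.67]
    = 1.092 × [1 + 0.69 × 1.67] = 1.092 × 2.1523 = 2.3503
MRP = 11.3% − 3.8% = 7.50%
E(R) = R_f + β_L × MRP = 3.8% + 2.3503 × 7.5% = 21.43%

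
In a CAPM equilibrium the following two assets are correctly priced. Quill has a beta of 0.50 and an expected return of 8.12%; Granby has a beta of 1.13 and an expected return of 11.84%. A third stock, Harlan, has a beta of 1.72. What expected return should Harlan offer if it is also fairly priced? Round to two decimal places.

15.32%

MRP (SML slope) = (11.84% − 8.12%) / (1.13 − 0.50) = 3.72% / 0.63 = 5.9048%
R_f (intercept) = 8.12% − 0.50 × 5.9048% = 5.1676%
E(R_Harlan) = R_f + β × MRP = 5.1676% + 1.72 × 5.9048% = 15.32%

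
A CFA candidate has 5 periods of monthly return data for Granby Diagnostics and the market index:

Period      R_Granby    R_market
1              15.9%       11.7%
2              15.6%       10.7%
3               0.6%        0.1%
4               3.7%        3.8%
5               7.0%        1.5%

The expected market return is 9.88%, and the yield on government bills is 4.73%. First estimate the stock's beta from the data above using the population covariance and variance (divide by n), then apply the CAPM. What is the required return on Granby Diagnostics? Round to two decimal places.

Mean R_i = (15.9 + 15.6 + 0.6 + 3.7 + 7.0) / 5 = 8.5600%
Mean R_m = (11.7 + 10.7 + 0.1 + 3.8 + 1.5) / 5 = 5.5600%
Σ(R_i − R̄_i)(R_m − R̄_m) = 139.6020  ⇒  Cov = 139.6020 / 5 = 27.9204
Σ(R_m − R̄_m)² = 113.5120  ⇒  Var(R_m) = 113.5120 / 5 = 22.7024
β = Cov / Var(R_m) = 27.9204 / 22.7024 = 1.2298
MRP = 9.88% − 4.73% = 5.15%
E(R) = R_f + β × MRP = 4.73% + 1.2298 × 5.15% = 11.06%

11.06%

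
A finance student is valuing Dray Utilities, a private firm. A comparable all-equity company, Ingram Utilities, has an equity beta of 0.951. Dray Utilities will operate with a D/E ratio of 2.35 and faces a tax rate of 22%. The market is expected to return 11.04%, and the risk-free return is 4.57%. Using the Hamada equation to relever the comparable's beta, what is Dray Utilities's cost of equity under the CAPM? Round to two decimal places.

β_L = β_U × [1 + (1 − t)(D/E)] = 0.951 × [1 + (1 − 0.22) × 2.35]
    = 0.951 × [1 + 0.78 × 2.35] = 0.951 × 2.8330 = 2.6942
MRP = 11.04% − 4.57% = 6.47%
E(R) = R_f + β_L × MRP = 4.57% + 2.6942 × 6.47% = 22.00%

22.00%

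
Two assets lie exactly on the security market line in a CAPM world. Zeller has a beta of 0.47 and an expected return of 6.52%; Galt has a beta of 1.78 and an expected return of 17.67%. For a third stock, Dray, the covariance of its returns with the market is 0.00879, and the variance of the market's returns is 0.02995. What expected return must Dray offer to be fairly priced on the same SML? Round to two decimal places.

5.02%

MRP = (17.67% − 6.52%) / (1.78 − 0.47) = 8.5115%
R_f = 6.52% − 0.47 × 8.5115% = 2.5196%
β_Dray = Cov / Var(R_m) = 0.00879 / 0.02995 = 0.2935
E(R_Dray) = R_f + β × MRP = 2.5196% + 0.2935 × 8.5115% = 5.02%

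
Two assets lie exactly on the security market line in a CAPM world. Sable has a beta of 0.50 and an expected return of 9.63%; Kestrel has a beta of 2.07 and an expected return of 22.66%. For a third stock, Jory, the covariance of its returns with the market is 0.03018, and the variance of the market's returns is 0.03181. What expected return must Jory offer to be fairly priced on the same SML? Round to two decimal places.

MRP = (22.66% − 9.63%) / (2.07 − 0.50) = 8.2994%
R_f = 9.63% − 0.50 × 8.2994% = 5.4803%
β_Jory = Cov / Var(R_m) = 0.03018 / 0.03181 = 0.9488
E(R_Jory) = R_f + β × MRP = 5.4803% + 0.9488 × 8.2994% = 13.35%

13.35%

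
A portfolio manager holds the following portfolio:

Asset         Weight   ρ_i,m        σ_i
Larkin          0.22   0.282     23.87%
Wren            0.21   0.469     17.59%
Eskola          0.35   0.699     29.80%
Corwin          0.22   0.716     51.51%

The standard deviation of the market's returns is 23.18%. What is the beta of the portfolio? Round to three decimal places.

β_Larkin = 0.282 × 23.87% / 23.18% = 0.2904
β_Wren = 0.469 × 17.59% / 23.18% = 0.3559
β_Eskola = 0.699 × 29.80% / 23.18% = 0.8986
β_Corwin = 0.716 × 51.51% / 23.18% = 1.5911
β_P = Σ w_i β_i = 0.22×0.2904 + 0.21×0.3559 + 0.35×0.8986 + 0.22×1.5911 = 0.8032

0.803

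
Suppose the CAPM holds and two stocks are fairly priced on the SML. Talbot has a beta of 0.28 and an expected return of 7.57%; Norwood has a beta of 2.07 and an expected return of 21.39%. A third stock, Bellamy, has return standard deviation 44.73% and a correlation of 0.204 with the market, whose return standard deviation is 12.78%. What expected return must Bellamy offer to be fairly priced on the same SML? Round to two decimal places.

MRP = (21.39% − 7.57%) / (2.07 − 0.28) = 7.7207%
R_f = 7.57% − 0.28 × 7.7207% = 5.4082%
β_Bellamy = ρ·σ_i/σ_m = 0.204 × 44.73 / 12.78 = 0.7140
E(R_Bellamy) = R_f + β × MRP = 5.4082% + 0.7140 × 7.7207% = 10.92%

10.92%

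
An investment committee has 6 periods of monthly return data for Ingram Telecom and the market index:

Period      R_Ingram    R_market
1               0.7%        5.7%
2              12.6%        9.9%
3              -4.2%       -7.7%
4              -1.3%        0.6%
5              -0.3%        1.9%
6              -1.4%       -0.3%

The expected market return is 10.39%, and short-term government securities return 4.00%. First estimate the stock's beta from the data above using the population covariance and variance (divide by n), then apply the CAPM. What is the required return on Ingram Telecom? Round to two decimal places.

Mean R_i = (0.7 + 12.6 − 4.2 − 1.3 − 0.3 − 1.4) / 6 = 1.0167%
Mean R_m = (5.7 + 9.9 − 7.7 + 0.6 + 1.9 − 0.3) / 6 = 1.6833%
Σ(R_i − R̄_i)(R_m − R̄_m) = 149.8717  ⇒  Cov = 149.8717 / 6 = 24.9786
Σ(R_m − R̄_m)² = 176.8483  ⇒  Var(R_m) = 176.8483 / 6 = 29.4747
β = Cov / Var(R_m) = 24.9786 / 29.4747 = 0.8475
MRP = 10.39% − 4.00% = 6.39%
E(R) = R_f + β × MRP = 4.00% + 0.8475 × 6.39% = 9.42%

9.42%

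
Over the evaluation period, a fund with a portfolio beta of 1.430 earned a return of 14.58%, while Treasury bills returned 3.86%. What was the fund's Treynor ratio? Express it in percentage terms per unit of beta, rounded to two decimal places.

7.50%

Treynor = (R_P − R_f) / β_P = (14.58% − 3.86%) / 1.4300 = 10.72% / 1.4300 = 7.50%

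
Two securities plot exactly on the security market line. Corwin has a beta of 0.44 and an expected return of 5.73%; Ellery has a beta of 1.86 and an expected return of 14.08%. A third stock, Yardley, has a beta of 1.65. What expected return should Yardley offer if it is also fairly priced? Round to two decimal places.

MRP (SML slope) = (14.08% − 5.73%) / (1.86 − 0.44) = 8.35% / 1.42 = 5.8803%
R_f (intercept) = 5.73% − 0.44 × 5.8803% = 3.1427%
E(R_Yardley) = R_f + β × MRP = 3.1427% + 1.65 × 5.8803% = 12.85%

12.85%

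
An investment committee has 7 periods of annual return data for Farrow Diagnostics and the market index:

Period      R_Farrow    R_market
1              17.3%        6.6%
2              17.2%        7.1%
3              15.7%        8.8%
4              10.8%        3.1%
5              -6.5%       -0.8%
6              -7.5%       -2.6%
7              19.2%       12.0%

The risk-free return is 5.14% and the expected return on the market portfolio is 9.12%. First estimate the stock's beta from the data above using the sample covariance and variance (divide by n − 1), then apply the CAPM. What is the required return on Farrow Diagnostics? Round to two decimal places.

Mean R_i = (17.3 + 17.2 + 15.7 + 10.8 − 6.5 − 7.5 + 19.2) / 7 = 9.4571%
Mean R_m = (6.6 + 7.1 + 8.8 + 3.1 − 0.8 − 2.6 + 12.0) / 7 = 4.8857%
Σ(R_i − R̄_i)(R_m − R̄_m) = 339.6057  ⇒  Cov = 339.6057 / 6 = 56.6010
Σ(R_m − R̄_m)² = 165.3286  ⇒  Var(R_m) = 165.3286 / 6 = 27.5548
β = Cov / Var(R_m) = 56.6010 / 27.5548 = 2.0541
MRP = 9.12% − 5.14% = 3.98%
E(R) = R_f + β × MRP = 5.14% + 2.0541 × 3.98% = 13.32%

13.32%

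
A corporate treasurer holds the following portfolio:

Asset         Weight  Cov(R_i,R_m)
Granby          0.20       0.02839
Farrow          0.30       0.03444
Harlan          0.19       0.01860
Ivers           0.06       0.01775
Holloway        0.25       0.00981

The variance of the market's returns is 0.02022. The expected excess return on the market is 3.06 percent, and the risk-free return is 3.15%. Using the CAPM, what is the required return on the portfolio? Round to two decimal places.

β_Granby = 0.02839 / 0.02022 = 1.4041
β_Farrow = 0.03444 / 0.02022 = 1.7033
β_Harlan = 0.01860 / 0.02022 = 0.9199
β_Ivers = 0.01775 / 0.02022 = 0.8778
β_Holloway = 0.00981 / 0.02022 = 0.4852
β_P = Σ w_i β_i = 0.20×1.4041 + 0.30×1.7033 + 0.19×0.9199 + 0.06×0.8778 + 0.25×0.4852 = 1.1406
E(R_P) = R_f + β_P × MRP = 3.15% + 1.1406 × 3.06% = 6.64%

6.64%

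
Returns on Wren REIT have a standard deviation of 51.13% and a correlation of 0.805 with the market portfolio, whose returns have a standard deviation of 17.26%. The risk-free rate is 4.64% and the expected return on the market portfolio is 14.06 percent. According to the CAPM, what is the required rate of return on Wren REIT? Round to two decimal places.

27.10%

β = ρ × σ_i / σ_m = 0.805 × 51.13% / 17.26% = 2.3847
MRP = 14.06% − 4.64% = 9.42%
E(R) = 4.64% + 2.3847 × 9.42% = 27.10%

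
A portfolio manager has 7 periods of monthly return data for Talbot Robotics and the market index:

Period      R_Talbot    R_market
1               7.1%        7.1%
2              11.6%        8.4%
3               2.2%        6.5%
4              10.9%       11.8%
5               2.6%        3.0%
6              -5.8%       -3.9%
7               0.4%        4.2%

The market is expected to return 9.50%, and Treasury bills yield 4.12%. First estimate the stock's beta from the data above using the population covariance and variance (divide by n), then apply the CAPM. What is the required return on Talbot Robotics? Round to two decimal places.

Mean R_i = (7.1 + 11.6 + 2.2 + 10.9 + 2.6 − 5.8 + 0.4) / 7 = 4.1429%
Mean R_m = (7.1 + 8.4 + 6.5 + 11.8 + 3.0 − 3.9 + 4.2) / 7 = 5.3000%
Σ(R_i − R̄_i)(R_m − R̄_m) = 169.1700  ⇒  Cov = 169.1700 / 7 = 24.1671
Σ(R_m − R̄_m)² = 147.6800  ⇒  Var(R_m) = 147.6800 / 7 = 21.0971
β = Cov / Var(R_m) = 24.1671 / 21.0971 = 1.1455
MRP = 9.50% − 4.12% = 5.38%
E(R) = R_f + β × MRP = 4.12% + 1.1455 × 5.38% = 10.28%

10.28%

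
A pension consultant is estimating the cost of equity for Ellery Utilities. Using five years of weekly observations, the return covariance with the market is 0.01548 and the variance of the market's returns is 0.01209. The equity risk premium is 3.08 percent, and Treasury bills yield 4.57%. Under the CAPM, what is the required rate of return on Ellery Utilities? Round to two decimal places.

8.51%

β = Cov(R_i, R_m) / Var(R_m) = 0.01548 / 0.01209 = 1.2804
E(R) = R_f + β × MRP = 4.57% + 1.2804 × 3.08% = 8.51%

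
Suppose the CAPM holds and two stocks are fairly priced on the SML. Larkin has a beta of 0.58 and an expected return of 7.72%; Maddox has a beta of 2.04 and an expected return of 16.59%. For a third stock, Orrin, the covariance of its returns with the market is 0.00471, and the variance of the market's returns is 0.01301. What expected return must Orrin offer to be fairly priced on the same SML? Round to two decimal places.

MRP = (16.59% − 7.72%) / (2.04 − 0.58) = 6.0753%
R_f = 7.72% − 0.58 × 6.0753% = 4.1963%
β_Orrin = Cov / Var(R_m) = 0.00471 / 0.01301 = 0.3620
E(R_Orrin) = R_f + β × MRP = 4.1963% + 0.3620 × 6.0753% = 6.40%

6.40%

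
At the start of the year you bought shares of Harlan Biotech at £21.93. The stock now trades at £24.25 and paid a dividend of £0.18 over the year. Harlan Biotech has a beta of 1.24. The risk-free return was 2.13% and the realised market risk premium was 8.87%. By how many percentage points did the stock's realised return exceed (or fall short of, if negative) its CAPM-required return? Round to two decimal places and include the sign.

Realised HPR = (P1 + D1 − P0) / P0 = (24.25 + 0.18 − 21.93) / 21.93 = 2.50 / 21.93 = 11.3999%
CAPM required = R_f + β·MRP = 2.13% + 1.24 × 8.87% = 13.1288%
α = realised − required = 11.3999% − 13.1288% = -1.73%

-1.73%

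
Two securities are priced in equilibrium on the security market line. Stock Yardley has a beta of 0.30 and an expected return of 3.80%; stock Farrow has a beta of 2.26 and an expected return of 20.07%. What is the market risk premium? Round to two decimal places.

8.30%

Both satisfy E(R) = R_f + β·MRP, so the slope of the SML is
MRP = (20.07% − 3.80%) / (2.26 − 0.30) = 16.27% / 1.96 = 8.3010%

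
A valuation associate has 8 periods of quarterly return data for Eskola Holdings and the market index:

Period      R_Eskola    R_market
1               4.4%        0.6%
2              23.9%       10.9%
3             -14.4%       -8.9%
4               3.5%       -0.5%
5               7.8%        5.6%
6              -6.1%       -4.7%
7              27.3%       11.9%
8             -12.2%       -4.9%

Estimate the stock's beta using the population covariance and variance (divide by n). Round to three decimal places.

Mean R_i = (4.4 + 23.9 − 14.4 + 3.5 + 7.8 − 6.1 + 27.3 − 12.2) / 8 = 4.2750%
Mean R_m = (0.6 + 10.9 − 8.9 − 0.5 + 5.6 − 4.7 + 11.9 − 4.9) / 8 = 1.2500%
Σ(R_i − R̄_i)(R_m − R̄_m) = 803.8100  ⇒  Cov = 803.8100 / 8 = 100.4763
Σ(R_m − R̄_m)² = 405.2000  ⇒  Var(R_m) = 405.2000 / 8 = 50.6500
β = Cov / Var(R_m) = 100.4763 / 50.6500 = 1.9837

1.984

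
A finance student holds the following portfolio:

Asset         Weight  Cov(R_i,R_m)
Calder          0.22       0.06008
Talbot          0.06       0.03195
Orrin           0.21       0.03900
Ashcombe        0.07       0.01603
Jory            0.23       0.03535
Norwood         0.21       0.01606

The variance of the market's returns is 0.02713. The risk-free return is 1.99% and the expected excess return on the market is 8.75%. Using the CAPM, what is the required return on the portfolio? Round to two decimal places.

β_Calder = 0.06008 / 0.02713 = 2.2145
β_Talbot = 0.03195 / 0.02713 = 1.1777
β_Orrin = 0.03900 / 0.02713 = 1.4375
β_Ashcombe = 0.01603 / 0.02713 = 0.5909
β_Jory = 0.03535 / 0.02713 = 1.3030
β_Norwood = 0.01606 / 0.02713 = 0.5920
β_P = Σ w_i β_i = 0.22×2.2145 + 0.06×1.1777 + 0.21×1.4375 + 0.07×0.5909 + 0.23×1.3030 + 0.21×0.5920 = 1.3251
E(R_P) = R_f + β_P × MRP = 1.99% + 1.3251 × 8.75% = 13.58%

13.58%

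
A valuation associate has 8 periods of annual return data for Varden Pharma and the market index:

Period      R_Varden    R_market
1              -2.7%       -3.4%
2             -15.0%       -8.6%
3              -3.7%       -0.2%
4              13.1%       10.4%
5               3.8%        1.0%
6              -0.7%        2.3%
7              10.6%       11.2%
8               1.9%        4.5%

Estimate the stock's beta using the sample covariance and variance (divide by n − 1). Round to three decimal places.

1.260

Mean R_i = (-2.7 − 15.0 − 3.7 + 13.1 + 3.8 − 0.7 + 10.6 + 1.9) / 8 = 0.9125%
Mean R_m = (-3.4 − 8.6 − 0.2 + 10.4 + 1.0 + 2.3 + 11.2 + 4.5) / 8 = 2.1500%
Σ(R_i − R̄_i)(R_m − R̄_m) = 388.9250  ⇒  Cov = 388.9250 / 7 = 55.5607
Σ(R_m − R̄_m)² = 308.7200  ⇒  Var(R_m) = 308.7200 / 7 = 44.1029
β = Cov / Var(R_m) = 55.5607 / 44.1029 = 1.2598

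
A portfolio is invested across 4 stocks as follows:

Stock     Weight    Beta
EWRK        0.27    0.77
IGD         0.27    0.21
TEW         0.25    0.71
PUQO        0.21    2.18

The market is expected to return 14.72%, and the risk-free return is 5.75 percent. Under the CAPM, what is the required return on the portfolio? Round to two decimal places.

13.82%

β_P = Σ w_i β_i = 0.27×0.77 + 0.27×0.21 + 0.25×0.71 + 0.21×2.18 = 0.8999
MRP = 14.72% − 5.75% = 8.97%
E(R_P) = R_f + β_P × MRP = 5.75% + 0.8999 × 8.97% = 13.82%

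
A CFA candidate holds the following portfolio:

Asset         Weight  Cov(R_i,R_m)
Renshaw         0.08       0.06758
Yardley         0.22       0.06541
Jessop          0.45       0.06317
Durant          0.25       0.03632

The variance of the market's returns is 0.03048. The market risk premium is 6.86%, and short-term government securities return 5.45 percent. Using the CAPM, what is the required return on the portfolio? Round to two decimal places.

β_Renshaw = 0.06758 / 0.03048 = 2.2172
β_Yardley = 0.06541 / 0.03048 = 2.1460
β_Jessop = 0.06317 / 0.03048 = 2.0725
β_Durant = 0.03632 / 0.03048 = 1.1916
β_P = Σ w_i β_i = 0.08×2.2172 + 0.22×2.1460 + 0.45×2.0725 + 0.25×1.1916 = 1.8800
E(R_P) = R_f + β_P × MRP = 5.45% + 1.8800 × 6.86% = 18.35%

18.35%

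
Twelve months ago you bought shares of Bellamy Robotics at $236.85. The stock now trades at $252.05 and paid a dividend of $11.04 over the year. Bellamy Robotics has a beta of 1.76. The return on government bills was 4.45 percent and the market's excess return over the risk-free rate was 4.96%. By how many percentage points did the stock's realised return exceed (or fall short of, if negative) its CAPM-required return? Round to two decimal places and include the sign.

Realised HPR = (P1 + D1 − P0) / P0 = (252.05 + 11.04 − 236.85) / 236.85 = 26.24 / 236.85 = 11.0787%
CAPM required = R_f + β·MRP = 4.45% + 1.76 × 4.96% = 13.1796%
α = realised − required = 11.0787% − 13.1796% = -2.10%

-2.10%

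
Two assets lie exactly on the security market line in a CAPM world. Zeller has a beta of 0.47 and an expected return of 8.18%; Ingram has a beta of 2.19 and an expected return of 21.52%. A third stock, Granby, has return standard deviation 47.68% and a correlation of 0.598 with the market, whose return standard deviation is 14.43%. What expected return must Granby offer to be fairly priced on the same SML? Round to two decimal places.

19.86%

MRP = (21.52% − 8.18%) / (2.19 − 0.47) = 7.7558%
R_f = 8.18% − 0.47 × 7.7558% = 4.5348%
β_Granby = ρ·σ_i/σ_m = 0.598 × 47.68 / 14.43 = 1.9759
E(R_Granby) = R_f + β × MRP = 4.5348% + 1.9759 × 7.7558% = 19.86%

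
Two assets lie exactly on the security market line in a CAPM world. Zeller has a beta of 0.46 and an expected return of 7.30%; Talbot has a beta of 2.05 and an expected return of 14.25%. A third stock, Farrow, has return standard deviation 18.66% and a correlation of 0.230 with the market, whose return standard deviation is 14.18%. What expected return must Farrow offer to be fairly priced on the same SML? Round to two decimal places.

MRP = (14.25% − 7.30%) / (2.05 − 0.46) = 4.3711%
R_f = 7.30% − 0.46 × 4.3711% = 5.2893%
β_Farrow = ρ·σ_i/σ_m = 0.230 × 18.66 / 14.18 = 0.3027
E(R_Farrow) = R_f + β × MRP = 5.2893% + 0.3027 × 4.3711% = 6.61%

6.61%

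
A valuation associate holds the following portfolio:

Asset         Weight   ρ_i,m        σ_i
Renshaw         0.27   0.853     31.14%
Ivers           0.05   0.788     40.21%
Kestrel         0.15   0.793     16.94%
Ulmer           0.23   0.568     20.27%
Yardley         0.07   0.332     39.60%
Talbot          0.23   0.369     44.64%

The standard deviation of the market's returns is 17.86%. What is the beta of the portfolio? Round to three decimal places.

1.015

β_Renshaw = 0.853 × 31.14% / 17.86% = 1.4873
β_Ivers = 0.788 × 40.21% / 17.86% = 1.7741
β_Kestrel = 0.793 × 16.94% / 17.86% = 0.7522
β_Ulmer = 0.568 × 20.27% / 17.86% = 0.6446
β_Yardley = 0.332 × 39.60% / 17.86% = 0.7361
β_Talbot = 0.369 × 44.64% / 17.86% = 0.9223
β_P = Σ w_i β_i = 0.27×1.4873 + 0.05×1.7741 + 0.15×0.7522 + 0.23×0.6446 + 0.07×0.7361 + 0.23×0.9223 = 1.0150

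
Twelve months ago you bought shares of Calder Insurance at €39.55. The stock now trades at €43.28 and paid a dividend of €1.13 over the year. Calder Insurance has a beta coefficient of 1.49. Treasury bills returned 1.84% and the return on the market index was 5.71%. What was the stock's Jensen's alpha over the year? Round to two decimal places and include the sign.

Realised HPR = (P1 + D1 − P0) / P0 = (43.28 + 1.13 − 39.55) / 39.55 = 4.86 / 39.55 = 12.2882%
MRP = 5.71% − 1.84% = 3.87%
CAPM required = R_f + β·MRP = 1.84% + 1.49 × 3.87% = 7.6063%
α = realised − required = 12.2882% − 7.6063% = +4.68%

+4.68%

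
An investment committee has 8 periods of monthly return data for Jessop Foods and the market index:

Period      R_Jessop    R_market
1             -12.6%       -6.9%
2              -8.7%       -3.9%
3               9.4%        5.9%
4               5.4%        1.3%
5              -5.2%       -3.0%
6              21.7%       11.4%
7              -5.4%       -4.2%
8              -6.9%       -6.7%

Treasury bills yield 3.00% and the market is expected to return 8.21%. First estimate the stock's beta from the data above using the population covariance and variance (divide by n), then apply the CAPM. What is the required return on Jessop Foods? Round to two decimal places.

12.03%

Mean R_i = (-12.6 − 8.7 + 9.4 + 5.4 − 5.2 + 21.7 − 5.4 − 6.9) / 8 = -0.2875%
Mean R_m = (-6.9 − 3.9 + 5.9 + 1.3 − 3.0 + 11.4 − 4.2 − 6.7) / 8 = -0.7625%
Σ(R_i − R̄_i)(R_m − R̄_m) = 513.4863  ⇒  Cov = 513.4863 / 8 = 64.1858
Σ(R_m − R̄_m)² = 296.1588  ⇒  Var(R_m) = 296.1588 / 8 = 37.0199
β = Cov / Var(R_m) = 64.1858 / 37.0199 = 1.7338
MRP = 8.21% − 3.00% = 5.21%
E(R) = R_f + β × MRP = 3.00% + 1.7338 × 5.21% = 12.03%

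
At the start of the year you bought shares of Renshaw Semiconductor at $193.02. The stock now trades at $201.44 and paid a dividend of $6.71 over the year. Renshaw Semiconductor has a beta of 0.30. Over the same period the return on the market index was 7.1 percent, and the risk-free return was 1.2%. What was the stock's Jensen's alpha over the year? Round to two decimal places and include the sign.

+4.87%

Realised HPR = (P1 + D1 − P0) / P0 = (201.44 + 6.71 − 193.02) / 193.02 = 15.13 / 193.02 = 7.8386%
MRP = 7.1% − 1.2% = 5.90%
CAPM required = R_f + β·MRP = 1.2% + 0.30 × 5.9% = 2.9700%
α = realised − required = 7.8386% − 2.9700% = +4.87%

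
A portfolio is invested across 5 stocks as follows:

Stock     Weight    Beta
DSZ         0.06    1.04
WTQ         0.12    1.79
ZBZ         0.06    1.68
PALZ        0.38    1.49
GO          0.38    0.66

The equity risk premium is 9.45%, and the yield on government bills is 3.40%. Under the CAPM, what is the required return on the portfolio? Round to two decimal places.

14.69%

β_P = Σ w_i β_i = 0.06×1.04 + 0.12×1.79 + 0.06×1.68 + 0.38×1.49 + 0.38×0.66 = 1.1950
E(R_P) = R_f + β_P × MRP = 3.40% + 1.1950 × 9.45% = 14.69%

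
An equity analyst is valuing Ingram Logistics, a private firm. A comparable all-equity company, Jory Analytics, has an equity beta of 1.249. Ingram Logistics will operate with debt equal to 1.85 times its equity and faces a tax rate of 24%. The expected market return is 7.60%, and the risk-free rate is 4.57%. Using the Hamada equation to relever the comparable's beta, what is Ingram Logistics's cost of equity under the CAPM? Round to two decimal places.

13.68%

β_L = β_U × [1 + (1 − t)(D/E)] = 1.249 × [1 + (1 − 0.24) × 1.85]
    = 1.249 × [1 + 0.76 × 1.85] = 1.249 × 2.4060 = 3.0051
MRP = 7.60% − 4.57% = 3.03%
E(R) = R_f + β_L × MRP = 4.57% + 3.0051 × 3.03% = 13.68%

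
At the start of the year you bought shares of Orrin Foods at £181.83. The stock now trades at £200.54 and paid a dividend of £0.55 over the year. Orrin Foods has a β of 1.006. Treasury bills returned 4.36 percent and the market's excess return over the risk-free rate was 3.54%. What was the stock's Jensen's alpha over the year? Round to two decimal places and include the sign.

Realised HPR = (P1 + D1 − P0) / P0 = (200.54 + 0.55 − 181.83) / 181.83 = 19.26 / 181.83 = 10.5923%
CAPM required = R_f + β·MRP = 4.36% + 1.006 × 3.54% = 7.92124%
α = realised − required = 10.5923% − 7.92124% = +2.67%

+2.67%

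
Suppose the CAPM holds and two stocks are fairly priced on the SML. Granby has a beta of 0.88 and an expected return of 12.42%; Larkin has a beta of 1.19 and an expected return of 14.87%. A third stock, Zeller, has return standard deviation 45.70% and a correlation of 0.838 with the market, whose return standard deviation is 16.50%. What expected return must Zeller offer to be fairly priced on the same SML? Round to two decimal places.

23.81%

MRP = (14.87% − 12.42%) / (1.19 − 0.88) = 7.9032%
R_f = 12.42% − 0.88 × 7.9032% = 5.4652%
β_Zeller = ρ·σ_i/σ_m = 0.838 × 45.70 / 16.50 = 2.3210
E(R_Zeller) = R_f + β × MRP = 5.4652% + 2.3210 × 7.9032% = 23.81%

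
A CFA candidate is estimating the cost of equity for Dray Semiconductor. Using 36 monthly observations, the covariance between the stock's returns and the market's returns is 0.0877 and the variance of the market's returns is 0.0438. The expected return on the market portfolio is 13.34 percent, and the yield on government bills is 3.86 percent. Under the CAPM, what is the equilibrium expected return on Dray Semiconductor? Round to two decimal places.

22.84%

β = Cov(R_i, R_m) / Var(R_m) = 0.0877 / 0.0438 = 2.0023
MRP = 13.34% − 3.86% = 9.48%
E(R) = R_f + β × MRP = 3.86% + 2.0023 × 9.48% = 22.84%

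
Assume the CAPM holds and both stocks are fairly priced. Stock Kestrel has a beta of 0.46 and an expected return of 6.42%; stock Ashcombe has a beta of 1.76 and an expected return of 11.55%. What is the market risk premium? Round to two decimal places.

3.95%

Both satisfy E(R) = R_f + β·MRP, so the slope of the SML is
MRP = (11.55% − 6.42%) / (1.76 − 0.46) = 5.13% / 1.30 = 3.9462%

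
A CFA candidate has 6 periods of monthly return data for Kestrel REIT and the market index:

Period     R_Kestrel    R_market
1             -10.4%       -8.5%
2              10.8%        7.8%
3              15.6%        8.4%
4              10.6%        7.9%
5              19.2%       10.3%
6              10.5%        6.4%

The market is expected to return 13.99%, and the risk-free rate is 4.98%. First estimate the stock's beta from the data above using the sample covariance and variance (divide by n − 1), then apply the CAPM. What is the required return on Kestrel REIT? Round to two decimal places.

18.14%

Mean R_i = (-10.4 + 10.8 + 15.6 + 10.6 + 19.2 + 10.5) / 6 = 9.3833%
Mean R_m = (-8.5 + 7.8 + 8.4 + 7.9 + 10.3 + 6.4) / 6 = 5.3833%
Σ(R_i − R̄_i)(R_m − R̄_m) = 349.2983  ⇒  Cov = 349.2983 / 5 = 69.8597
Σ(R_m − R̄_m)² = 239.2283  ⇒  Var(R_m) = 239.2283 / 5 = 47.8457
β = Cov / Var(R_m) = 69.8597 / 47.8457 = 1.4601
MRP = 13.99% − 4.98% = 9.01%
E(R) = R_f + β × MRP = 4.98% + 1.4601 × 9.01% = 18.14%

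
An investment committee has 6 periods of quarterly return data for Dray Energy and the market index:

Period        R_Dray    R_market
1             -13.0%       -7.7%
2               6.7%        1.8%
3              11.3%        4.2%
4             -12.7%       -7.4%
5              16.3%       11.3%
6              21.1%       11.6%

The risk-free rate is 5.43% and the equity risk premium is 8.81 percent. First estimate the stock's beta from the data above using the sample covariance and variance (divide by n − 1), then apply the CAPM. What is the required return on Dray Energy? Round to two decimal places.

Mean R_i = (-13.0 + 6.7 + 11.3 − 12.7 + 16.3 + 21.1) / 6 = 4.9500%
Mean R_m = (-7.7 + 1.8 + 4.2 − 7.4 + 11.3 + 11.6) / 6 = 2.3000%
Σ(R_i − R̄_i)(R_m − R̄_m) = 614.2400  ⇒  Cov = 614.2400 / 5 = 122.8480
Σ(R_m − R̄_m)² = 365.4400  ⇒  Var(R_m) = 365.4400 / 5 = 73.0880
β = Cov / Var(R_m) = 122.8480 / 73.0880 = 1.6808
E(R) = R_f + β × MRP = 5.43% + 1.6808 × 8.81% = 20.24%

20.24%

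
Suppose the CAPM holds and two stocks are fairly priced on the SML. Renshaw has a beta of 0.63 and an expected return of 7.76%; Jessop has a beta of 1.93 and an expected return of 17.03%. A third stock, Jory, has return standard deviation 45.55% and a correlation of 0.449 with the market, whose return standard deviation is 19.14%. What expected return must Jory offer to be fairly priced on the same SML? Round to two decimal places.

MRP = (17.03% − 7.76%) / (1.93 − 0.63) = 7.1308%
R_f = 7.76% − 0.63 × 7.1308% = 3.2676%
β_Jory = ρ·σ_i/σ_m = 0.449 × 45.55 / 19.14 = 1.0685
E(R_Jory) = R_f + β × MRP = 3.2676% + 1.0685 × 7.1308% = 10.89%

10.89%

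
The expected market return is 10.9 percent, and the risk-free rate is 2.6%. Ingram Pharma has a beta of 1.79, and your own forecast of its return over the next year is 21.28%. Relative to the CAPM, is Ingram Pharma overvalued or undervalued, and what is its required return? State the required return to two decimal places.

Undervalued; required return 17.46%

MRP = 10.9% − 2.6% = 8.30%
Required return = R_f + β·MRP = 2.6% + 1.79 × 8.3% = 17.46%
Forecast 21.28% > required 17.46% → the stock plots above the SML → undervalued.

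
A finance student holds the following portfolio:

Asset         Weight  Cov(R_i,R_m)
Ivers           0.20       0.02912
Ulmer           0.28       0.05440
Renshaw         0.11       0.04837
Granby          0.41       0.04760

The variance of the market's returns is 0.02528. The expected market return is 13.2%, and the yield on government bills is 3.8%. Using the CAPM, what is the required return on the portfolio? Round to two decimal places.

20.86%

β_Ivers = 0.02912 / 0.02528 = 1.1519
β_Ulmer = 0.05440 / 0.02528 = 2.1519
β_Renshaw = 0.04837 / 0.02528 = 1.9134
β_Granby = 0.04760 / 0.02528 = 1.8829
β_P = Σ w_i β_i = 0.20×1.1519 + 0.28×2.1519 + 0.11×1.9134 + 0.41×1.8829 = 1.8154
MRP = 13.2% − 3.8% = 9.40%
E(R_P) = R_f + β_P × MRP = 3.8% + 1.8154 × 9.4% = 20.86%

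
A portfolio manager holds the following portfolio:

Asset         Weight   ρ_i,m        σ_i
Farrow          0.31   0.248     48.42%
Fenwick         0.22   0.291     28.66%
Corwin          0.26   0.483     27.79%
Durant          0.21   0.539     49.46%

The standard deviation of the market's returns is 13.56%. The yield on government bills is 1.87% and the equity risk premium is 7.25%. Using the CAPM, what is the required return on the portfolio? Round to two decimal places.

β_Farrow = 0.248 × 48.42% / 13.56% = 0.8856
β_Fenwick = 0.291 × 28.66% / 13.56% = 0.6150
β_Corwin = 0.483 × 27.79% / 13.56% = 0.9899
β_Durant = 0.539 × 49.46% / 13.56% = 1.9660
β_P = Σ w_i β_i = 0.31×0.8856 + 0.22×0.6150 + 0.26×0.9899 + 0.21×1.9660 = 1.0801
E(R_P) = R_f + β_P × MRP = 1.87% + 1.0801 × 7.25% = 9.70%

9.70%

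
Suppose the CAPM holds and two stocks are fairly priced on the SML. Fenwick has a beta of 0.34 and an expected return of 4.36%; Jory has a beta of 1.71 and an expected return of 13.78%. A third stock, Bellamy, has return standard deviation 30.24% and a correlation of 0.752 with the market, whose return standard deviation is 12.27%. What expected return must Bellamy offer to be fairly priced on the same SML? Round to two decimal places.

14.77%

MRP = (13.78% − 4.36%) / (1.71 − 0.34) = 6.8759%
R_f = 4.36% − 0.34 × 6.8759% = 2.0222%
β_Bellamy = ρ·σ_i/σ_m = 0.752 × 30.24 / 12.27 = 1.8533
E(R_Bellamy) = R_f + β × MRP = 2.0222% + 1.8533 × 6.8759% = 14.77%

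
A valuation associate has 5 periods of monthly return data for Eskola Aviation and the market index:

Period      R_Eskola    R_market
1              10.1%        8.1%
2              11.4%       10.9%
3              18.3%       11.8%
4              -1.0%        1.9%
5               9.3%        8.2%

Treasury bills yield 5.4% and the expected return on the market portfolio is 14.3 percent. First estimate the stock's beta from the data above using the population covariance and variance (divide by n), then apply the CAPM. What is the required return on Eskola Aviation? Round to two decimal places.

Mean R_i = (10.1 + 11.4 + 18.3 − 1.0 + 9.3) / 5 = 9.6200%
Mean R_m = (8.1 + 10.9 + 11.8 + 1.9 + 8.2) / 5 = 8.1800%
Σ(R_i − R̄_i)(R_m − R̄_m) = 102.9120  ⇒  Cov = 102.9120 / 5 = 20.5824
Σ(R_m − R̄_m)² = 59.9480  ⇒  Var(R_m) = 59.9480 / 5 = 11.9896
β = Cov / Var(R_m) = 20.5824 / 11.9896 = 1.7167
MRP = 14.3% − 5.4% = 8.90%
E(R) = R_f + β × MRP = 5.4% + 1.7167 × 8.9% = 20.68%

20.68%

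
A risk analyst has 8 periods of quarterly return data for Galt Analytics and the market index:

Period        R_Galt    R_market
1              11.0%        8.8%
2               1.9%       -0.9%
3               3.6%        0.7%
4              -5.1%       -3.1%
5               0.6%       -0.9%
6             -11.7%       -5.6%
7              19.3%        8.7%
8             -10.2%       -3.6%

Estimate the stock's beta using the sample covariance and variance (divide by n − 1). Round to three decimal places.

Mean R_i = (11.0 + 1.9 + 3.6 − 5.1 + 0.6 − 11.7 + 19.3 − 10.2) / 8 = 1.1750%
Mean R_m = (8.8 − 0.9 + 0.7 − 3.1 − 0.9 − 5.6 + 8.7 − 3.6) / 8 = 0.5125%
Σ(R_i − R̄_i)(R_m − R̄_m) = 378.2125  ⇒  Cov = 378.2125 / 7 = 54.0304
Σ(R_m − R̄_m)² = 207.0688  ⇒  Var(R_m) = 207.0688 / 7 = 29.5813
β = Cov / Var(R_m) = 54.0304 / 29.5813 = 1.8265

1.827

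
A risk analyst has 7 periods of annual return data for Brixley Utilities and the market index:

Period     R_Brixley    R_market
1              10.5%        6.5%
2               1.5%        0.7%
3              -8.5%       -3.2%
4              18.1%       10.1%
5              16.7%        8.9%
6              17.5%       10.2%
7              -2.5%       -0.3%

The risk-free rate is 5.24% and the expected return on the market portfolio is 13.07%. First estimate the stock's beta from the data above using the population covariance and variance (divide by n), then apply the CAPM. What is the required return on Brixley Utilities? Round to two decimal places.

20.44%

Mean R_i = (10.5 + 1.5 − 8.5 + 18.1 + 16.7 + 17.5 − 2.5) / 7 = 7.6143%
Mean R_m = (6.5 + 0.7 − 3.2 + 10.1 + 8.9 + 10.2 − 0.3) / 7 = 4.7000%
Σ(R_i − R̄_i)(R_m − R̄_m) = 356.6800  ⇒  Cov = 356.6800 / 7 = 50.9543
Σ(R_m − R̄_m)² = 183.7000  ⇒  Var(R_m) = 183.7000 / 7 = 26.2429
β = Cov / Var(R_m) = 50.9543 / 26.2429 = 1.9416
MRP = 13.07% − 5.24% = 7.83%
E(R) = R_f + β × MRP = 5.24% + 1.9416 × 7.83% = 20.44%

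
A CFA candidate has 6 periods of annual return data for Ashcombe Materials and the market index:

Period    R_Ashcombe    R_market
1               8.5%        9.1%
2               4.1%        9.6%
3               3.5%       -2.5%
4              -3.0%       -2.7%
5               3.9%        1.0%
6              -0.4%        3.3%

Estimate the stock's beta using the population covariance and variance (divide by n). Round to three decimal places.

0.470

Mean R_i = (8.5 + 4.1 + 3.5 − 3.0 + 3.9 − 0.4) / 6 = 2.7667%
Mean R_m = (9.1 + 9.6 − 2.5 − 2.7 + 1.0 + 3.3) / 6 = 2.9667%
Σ(R_i − R̄_i)(R_m − R̄_m) = 69.3933  ⇒  Cov = 69.3933 / 6 = 11.5656
Σ(R_m − R̄_m)² = 147.5933  ⇒  Var(R_m) = 147.5933 / 6 = 24.5989
β = Cov / Var(R_m) = 11.5656 / 24.5989 = 0.4702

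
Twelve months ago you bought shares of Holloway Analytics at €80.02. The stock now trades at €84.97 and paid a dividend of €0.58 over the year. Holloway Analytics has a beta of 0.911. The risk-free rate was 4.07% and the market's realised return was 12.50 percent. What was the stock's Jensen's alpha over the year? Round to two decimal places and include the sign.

Realised HPR = (P1 + D1 − P0) / P0 = (84.97 + 0.58 − 80.02) / 80.02 = 5.53 / 80.02 = 6.9108%
MRP = 12.50% − 4.07% = 8.43%
CAPM required = R_f + β·MRP = 4.07% + 0.911 × 8.43% = 11.74973%
α = realised − required = 6.9108% − 11.74973% = -4.84%

-4.84%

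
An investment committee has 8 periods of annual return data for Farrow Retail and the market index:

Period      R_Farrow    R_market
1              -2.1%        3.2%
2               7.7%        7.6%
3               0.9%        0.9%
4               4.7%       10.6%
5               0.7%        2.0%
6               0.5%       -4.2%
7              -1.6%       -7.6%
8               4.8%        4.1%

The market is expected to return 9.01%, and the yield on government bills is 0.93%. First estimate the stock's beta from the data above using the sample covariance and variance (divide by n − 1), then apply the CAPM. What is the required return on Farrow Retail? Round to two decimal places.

Mean R_i = (-2.1 + 7.7 + 0.9 + 4.7 + 0.7 + 0.5 − 1.6 + 4.8) / 8 = 1.9500%
Mean R_m = (3.2 + 7.6 + 0.9 + 10.6 + 2.0 − 4.2 − 7.6 + 4.1) / 8 = 2.0750%
Σ(R_i − R̄_i)(R_m − R̄_m) = 101.2000  ⇒  Cov = 101.2000 / 7 = 14.4571
Σ(R_m − R̄_m)² = 242.9350  ⇒  Var(R_m) = 242.9350 / 7 = 34.7050
β = Cov / Var(R_m) = 14.4571 / 34.7050 = 0.4166
MRP = 9.01% − 0.93% = 8.08%
E(R) = R_f + β × MRP = 0.93% + 0.4166 × 8.08% = 4.30%

4.30%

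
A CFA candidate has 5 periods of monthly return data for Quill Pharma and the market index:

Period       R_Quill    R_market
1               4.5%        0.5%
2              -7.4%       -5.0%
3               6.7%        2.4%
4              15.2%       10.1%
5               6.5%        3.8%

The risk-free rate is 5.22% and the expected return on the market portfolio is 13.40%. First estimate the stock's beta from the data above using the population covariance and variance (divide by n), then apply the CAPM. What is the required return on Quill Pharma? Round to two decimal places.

Mean R_i = (4.5 − 7.4 + 6.7 + 15.2 + 6.5) / 5 = 5.1000%
Mean R_m = (0.5 − 5.0 + 2.4 + 10.1 + 3.8) / 5 = 2.3600%
Σ(R_i − R̄_i)(R_m − R̄_m) = 173.3700  ⇒  Cov = 173.3700 / 5 = 34.6740
Σ(R_m − R̄_m)² = 119.6120  ⇒  Var(R_m) = 119.6120 / 5 = 23.9224
β = Cov / Var(R_m) = 34.6740 / 23.9224 = 1.4494
MRP = 13.40% − 5.22% = 8.18%
E(R) = R_f + β × MRP = 5.22% + 1.4494 × 8.18% = 17.08%

17.08%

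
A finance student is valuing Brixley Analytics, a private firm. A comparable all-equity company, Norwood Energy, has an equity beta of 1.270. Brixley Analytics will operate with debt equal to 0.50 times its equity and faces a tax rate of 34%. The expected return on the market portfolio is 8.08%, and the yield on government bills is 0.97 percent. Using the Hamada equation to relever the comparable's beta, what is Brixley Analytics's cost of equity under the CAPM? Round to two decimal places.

β_L = β_U × [1 + (1 − t)(D/E)] = 1.270 × [1 + (1 − 0.34) × 0.50]
    = 1.270 × [1 + 0.66 × 0.50] = 1.270 × 1.3300 = 1.6891
MRP = 8.08% − 0.97% = 7.11%
E(R) = R_f + β_L × MRP = 0.97% + 1.6891 × 7.11% = 12.98%

12.98%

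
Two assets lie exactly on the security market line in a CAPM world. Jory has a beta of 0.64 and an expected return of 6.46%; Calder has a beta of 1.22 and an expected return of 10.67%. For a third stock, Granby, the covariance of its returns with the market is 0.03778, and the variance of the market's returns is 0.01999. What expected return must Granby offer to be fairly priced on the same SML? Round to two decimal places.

MRP = (10.67% − 6.46%) / (1.22 − 0.64) = 7.2586%
R_f = 6.46% − 0.64 × 7.2586% = 1.8145%
β_Granby = Cov / Var(R_m) = 0.03778 / 0.01999 = 1.8899
E(R_Granby) = R_f + β × MRP = 1.8145% + 1.8899 × 7.2586% = 15.53%

15.53%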